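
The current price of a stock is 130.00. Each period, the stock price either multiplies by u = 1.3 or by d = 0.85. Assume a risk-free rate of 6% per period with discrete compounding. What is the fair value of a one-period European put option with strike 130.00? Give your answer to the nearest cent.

Risk-neutral probability p = (1 + 0.06 − 0.85)/(1.3 − 0.85) = 0.2100/0.4500 = 0.4667
Terminal stock prices: S_u = 169, S_d = 110.5
Terminal payoffs (K − S): max(-39, 0) = 0, max(19.5, 0) = 19.5
Node 0 (S = 130): V_0 = 1/1.06·[0.4667·0.0000 + 0.5333·19.5000] = 9.8113

9.81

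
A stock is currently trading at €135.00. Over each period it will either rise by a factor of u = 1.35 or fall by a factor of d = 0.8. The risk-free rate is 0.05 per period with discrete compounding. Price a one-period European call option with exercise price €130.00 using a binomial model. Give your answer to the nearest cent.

Risk-neutral probability p = (1 + 0.05 − 0.8)/(1.35 − 0.8) = 0.2500/0.5500 = 0.4545
Terminal stock prices: S_u = 182.2, S_d = 108
Terminal payoffs (S − K): max(52.25, 0) = 52.25, max(-22, 0) = 0
Node 0 (S = 135): V_0 = 1/1.05·[0.4545·52.2500 + 0.5455·0.0000] = 22.6190

€22.62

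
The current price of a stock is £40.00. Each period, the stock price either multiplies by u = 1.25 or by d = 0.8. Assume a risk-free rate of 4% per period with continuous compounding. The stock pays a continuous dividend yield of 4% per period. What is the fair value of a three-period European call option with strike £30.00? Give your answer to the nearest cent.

Per-period risk-free factor R = e^0.04 = 1.0408; dividend-adjusted growth = e^(0.04−0.04) = 1.0000.
Risk-neutral probability p = (1.0000 − 0.8)/(1.25 − 0.8) = 0.2000/0.4500 = 0.4444
Terminal stock prices: S_uuu = 78.12, S_uud = 50, S_udd = 32, S_ddd = 20.48
Terminal payoffs (S − K): max(48.12, 0) = 48.12, max(20, 0) = 20, max(2, 0) = 2, max(-9.52, 0) = 0
Node uu (S = 62.5): V_uu = e^(−0.04)·[0.4444·48.1250 + 0.5556·20.0000] = 31.2257
Node ud (S = 40): V_ud = e^(−0.04)·[0.4444·20.0000 + 0.5556·2.0000] = 9.6079
Node dd (S = 25.6): V_dd = e^(−0.04)·[0.4444·2.0000 + 0.5556·0.0000] = 0.8540
Node u (S = 50): V_u = e^(−0.04)·[0.4444·31.2257 + 0.5556·9.6079] = 18.4623
Node d (S = 32): V_d = e^(−0.04)·[0.4444·9.6079 + 0.5556·0.8540] = 4.5586
Node 0 (S = 40): V_0 = e^(−0.04)·[0.4444·18.4623 + 0.5556·4.5586] = 10.3170

£10.32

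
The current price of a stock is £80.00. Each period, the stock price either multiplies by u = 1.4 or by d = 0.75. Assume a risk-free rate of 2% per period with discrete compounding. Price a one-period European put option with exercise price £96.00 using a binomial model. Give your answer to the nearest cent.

Risk-neutral probability p = (1 + 0.02 − 0.75)/(1.4 − 0.75) = 0.2700/0.6500 = 0.4154
Terminal stock prices: S_u = 112, S_d = 60
Terminal payoffs (K − S): max(-16, 0) = 0, max(36, 0) = 36
Node 0 (S = 80): V_0 = 1/1.02·[0.4154·0.0000 + 0.5846·36.0000] = 20.6335

£20.63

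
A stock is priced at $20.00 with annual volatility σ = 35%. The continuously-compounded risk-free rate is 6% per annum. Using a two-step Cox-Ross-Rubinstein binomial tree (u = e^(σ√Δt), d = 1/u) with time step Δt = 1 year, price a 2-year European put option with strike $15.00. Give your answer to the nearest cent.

$1.12

CRR parameters: u = e^(σ√Δt) = e^(0.35·√1) = 1.4191, d = 1/u = 0.7047
Per-period rate: rΔt = 0.06·1 = 0.06, so R = e^0.06 = 1.0618
Risk-neutral probability p = (e^0.06 − 0.7047)/(1.4191 − 0.7047) = 0.3571/0.7144 = 0.4999
Terminal stock prices: S_uu = 40.28, S_ud = 20, S_dd = 9.932
Terminal payoffs (K − S): max(-25.28, 0) = 0, max(-5, 0) = 0, max(5.068, 0) = 5.068
Node u (S = 28.38): V_u = e^(−0.06)·[0.4999·0.0000 + 0.5001·0.0000] = 0.0000
Node d (S = 14.09): V_d = e^(−0.06)·[0.4999·0.0000 + 0.5001·5.0683] = 2.3868
Node 0 (S = 20): V_0 = e^(−0.06)·[0.4999·0.0000 + 0.5001·2.3868] = 1.1241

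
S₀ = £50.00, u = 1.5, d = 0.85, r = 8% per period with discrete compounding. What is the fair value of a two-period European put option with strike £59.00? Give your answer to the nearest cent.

£8.19

Risk-neutral probability p = (1 + 0.08 − 0.85)/(1.5 − 0.85) = 0.2300/0.6500 = 0.3538
Terminal stock prices: S_uu = 112.5, S_ud = 63.75, S_dd = 36.12
Terminal payoffs (K − S): max(-53.5, 0) = 0, max(-4.75, 0) = 0, max(22.88, 0) = 22.88
Node u (S = 75): V_u = 1/1.08·[0.3538·0.0000 + 0.6462·0.0000] = 0.0000
Node d (S = 42.5): V_d = 1/1.08·[0.3538·0.0000 + 0.6462·22.8750] = 13.6859
Node 0 (S = 50): V_0 = 1/1.08·[0.3538·0.0000 + 0.6462·13.6859] = 8.1881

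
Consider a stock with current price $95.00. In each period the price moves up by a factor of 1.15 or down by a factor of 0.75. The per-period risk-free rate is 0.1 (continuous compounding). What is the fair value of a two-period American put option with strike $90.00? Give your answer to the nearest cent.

Risk-neutral probability p = (e^0.1 − 0.75)/(1.15 − 0.75) = 0.3552/0.4000 = 0.8879
Terminal stock prices: S_uu = 125.6, S_ud = 81.94, S_dd = 53.44
Terminal payoffs (K − S): max(-35.64, 0) = 0, max(8.063, 0) = 8.063, max(36.56, 0) = 36.56
Node u (S = 109.2): continuation = e^(−0.1)·[0.8879·0.0000 + 0.1121·8.0625] = 0.8176; exercise value = 0.0000 ≤ continuation, so V_u = 0.8176
Node d (S = 71.25): continuation = e^(−0.1)·[0.8879·8.0625 + 0.1121·36.5625] = 10.1854; exercise value = 18.7500 > continuation, so V_d = 18.7500 (exercise)
Node 0 (S = 95): continuation = e^(−0.1)·[0.8879·0.8176 + 0.1121·18.7500] = 2.5583; exercise value = 0.0000 ≤ continuation, so V_0 = 2.5583

$2.56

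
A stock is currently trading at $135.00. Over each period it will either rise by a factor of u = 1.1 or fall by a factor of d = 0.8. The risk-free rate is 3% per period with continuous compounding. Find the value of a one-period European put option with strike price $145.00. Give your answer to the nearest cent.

Risk-neutral probability p = (e^0.03 − 0.8)/(1.1 − 0.8) = 0.2305/0.3000 = 0.7682
Terminal stock prices: S_u = 148.5, S_d = 108
Terminal payoffs (K − S): max(-3.5, 0) = 0, max(37, 0) = 37
Node 0 (S = 135): V_0 = e^(−0.03)·[0.7682·0.0000 + 0.2318·37.0000] = 8.3238

$8.32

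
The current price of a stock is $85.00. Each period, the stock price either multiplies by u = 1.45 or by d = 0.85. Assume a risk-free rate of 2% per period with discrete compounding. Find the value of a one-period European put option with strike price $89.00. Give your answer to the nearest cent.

Risk-neutral probability p = (1 + 0.02 − 0.85)/(1.45 − 0.85) = 0.1700/0.6000 = 0.2833
Terminal stock prices: S_u = 123.2, S_d = 72.25
Terminal payoffs (K − S): max(-34.25, 0) = 0, max(16.75, 0) = 16.75
Node 0 (S = 85): V_0 = 1/1.02·[0.2833·0.0000 + 0.7167·16.7500] = 11.7688

$11.77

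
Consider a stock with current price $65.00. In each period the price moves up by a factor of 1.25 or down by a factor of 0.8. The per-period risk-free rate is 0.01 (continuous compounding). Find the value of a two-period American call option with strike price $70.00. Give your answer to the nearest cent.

$6.74

Risk-neutral probability p = (e^0.01 − 0.8)/(1.25 − 0.8) = 0.2101/0.4500 = 0.4668
Terminal stock prices: S_uu = 101.6, S_ud = 65, S_dd = 41.6
Terminal payoffs (S − K): max(31.56, 0) = 31.56, max(-5, 0) = 0, max(-28.4, 0) = 0
Node u (S = 81.25): continuation = e^(−0.01)·[0.4668·31.5625 + 0.5332·0.0000] = 14.5861; exercise value = 11.2500 ≤ continuation, so V_u = 14.5861
Node d (S = 52): continuation = e^(−0.01)·[0.4668·0.0000 + 0.5332·0.0000] = 0.0000; exercise value = 0.0000 ≤ continuation, so V_d = 0.0000
Node 0 (S = 65): continuation = e^(−0.01)·[0.4668·14.5861 + 0.5332·0.0000] = 6.7407; exercise value = 0.0000 ≤ continuation, so V_0 = 6.7407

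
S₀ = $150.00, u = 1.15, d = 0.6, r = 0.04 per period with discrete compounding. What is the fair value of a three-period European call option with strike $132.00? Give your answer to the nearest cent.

$43.76

Risk-neutral probability p = (1 + 0.04 − 0.6)/(1.15 − 0.6) = 0.4400/0.5500 = 0.8000
Terminal stock prices: S_uuu = 228.1, S_uud = 119, S_udd = 62.1, S_ddd = 32.4
Terminal payoffs (S − K): max(96.13, 0) = 96.13, max(-12.98, 0) = 0, max(-69.9, 0) = 0, max(-99.6, 0) = 0
Node uu (S = 198.4): V_uu = 1/1.04·[0.8000·96.1312 + 0.2000·0.0000] = 73.9471
Node ud (S = 103.5): V_ud = 1/1.04·[0.8000·0.0000 + 0.2000·0.0000] = 0.0000
Node dd (S = 54): V_dd = 1/1.04·[0.8000·0.0000 + 0.2000·0.0000] = 0.0000
Node u (S = 172.5): V_u = 1/1.04·[0.8000·73.9471 + 0.2000·0.0000] = 56.8824
Node d (S = 90): V_d = 1/1.04·[0.8000·0.0000 + 0.2000·0.0000] = 0.0000
Node 0 (S = 150): V_0 = 1/1.04·[0.8000·56.8824 + 0.2000·0.0000] = 43.7557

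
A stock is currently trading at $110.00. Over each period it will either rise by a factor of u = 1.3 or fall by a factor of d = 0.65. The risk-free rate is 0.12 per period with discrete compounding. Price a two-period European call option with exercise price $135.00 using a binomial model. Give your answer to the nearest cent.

$21.22

Risk-neutral probability p = (1 + 0.12 − 0.65)/(1.3 − 0.65) = 0.4700/0.6500 = 0.7231
Terminal stock prices: S_uu = 185.9, S_ud = 92.95, S_dd = 46.48
Terminal payoffs (S − K): max(50.9, 0) = 50.9, max(-42.05, 0) = 0, max(-88.53, 0) = 0
Node u (S = 143): V_u = 1/1.12·[0.7231·50.9000 + 0.2769·0.0000] = 32.8613
Node d (S = 71.5): V_d = 1/1.12·[0.7231·0.0000 + 0.2769·0.0000] = 0.0000
Node 0 (S = 110): V_0 = 1/1.12·[0.7231·32.8613 + 0.2769·0.0000] = 21.2154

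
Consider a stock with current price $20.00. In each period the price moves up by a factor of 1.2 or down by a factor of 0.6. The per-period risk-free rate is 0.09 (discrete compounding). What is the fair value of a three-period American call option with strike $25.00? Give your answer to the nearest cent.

$4.02

Risk-neutral probability p = (1 + 0.09 − 0.6)/(1.2 − 0.6) = 0.4900/0.6000 = 0.8167
Terminal stock prices: S_uuu = 34.56, S_uud = 17.28, S_udd = 8.64, S_ddd = 4.32
Terminal payoffs (S − K): max(9.56, 0) = 9.56, max(-7.72, 0) = 0, max(-16.36, 0) = 0, max(-20.68, 0) = 0
Node uu (S = 28.8): continuation = 1/1.09·[0.8167·9.5600 + 0.1833·0.0000] = 7.1627; exercise value = 3.8000 ≤ continuation, so V_uu = 7.1627
Node ud (S = 14.4): continuation = 1/1.09·[0.8167·0.0000 + 0.1833·0.0000] = 0.0000; exercise value = 0.0000 ≤ continuation, so V_ud = 0.0000
Node dd (S = 7.2): continuation = 1/1.09·[0.8167·0.0000 + 0.1833·0.0000] = 0.0000; exercise value = 0.0000 ≤ continuation, so V_dd = 0.0000
Node u (S = 24): continuation = 1/1.09·[0.8167·7.1627 + 0.1833·0.0000] = 5.3665; exercise value = 0.0000 ≤ continuation, so V_u = 5.3665
Node d (S = 12): continuation = 1/1.09·[0.8167·0.0000 + 0.1833·0.0000] = 0.0000; exercise value = 0.0000 ≤ continuation, so V_d = 0.0000
Node 0 (S = 20): continuation = 1/1.09·[0.8167·5.3665 + 0.1833·0.0000] = 4.0208; exercise value = 0.0000 ≤ continuation, so V_0 = 4.0208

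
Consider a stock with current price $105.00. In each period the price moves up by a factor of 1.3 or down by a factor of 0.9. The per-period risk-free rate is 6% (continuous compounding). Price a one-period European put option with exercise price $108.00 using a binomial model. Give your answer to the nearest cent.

Risk-neutral probability p = (e^0.06 − 0.9)/(1.3 − 0.9) = 0.1618/0.4000 = 0.4046
Terminal stock prices: S_u = 136.5, S_d = 94.5
Terminal payoffs (K − S): max(-28.5, 0) = 0, max(13.5, 0) = 13.5
Node 0 (S = 105): V_0 = e^(−0.06)·[0.4046·0.0000 + 0.5954·13.5000] = 7.5699

$7.57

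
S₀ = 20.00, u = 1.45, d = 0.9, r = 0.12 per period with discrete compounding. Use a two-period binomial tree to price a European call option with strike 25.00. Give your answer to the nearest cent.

2.60

Risk-neutral probability p = (1 + 0.12 − 0.9)/(1.45 − 0.9) = 0.2200/0.5500 = 0.4000
Terminal stock prices: S_uu = 42.05, S_ud = 26.1, S_dd = 16.2
Terminal payoffs (S − K): max(17.05, 0) = 17.05, max(1.1, 0) = 1.1, max(-8.8, 0) = 0
Node u (S = 29): V_u = 1/1.12·[0.4000·17.0500 + 0.6000·1.1000] = 6.6786
Node d (S = 18): V_d = 1/1.12·[0.4000·1.1000 + 0.6000·0.0000] = 0.3929
Node 0 (S = 20): V_0 = 1/1.12·[0.4000·6.6786 + 0.6000·0.3929] = 2.5957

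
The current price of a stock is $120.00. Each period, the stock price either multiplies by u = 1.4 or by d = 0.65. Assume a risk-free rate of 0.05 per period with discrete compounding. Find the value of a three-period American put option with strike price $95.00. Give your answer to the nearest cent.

Risk-neutral probability p = (1 + 0.05 − 0.65)/(1.4 − 0.65) = 0.4000/0.7500 = 0.5333
Terminal stock prices: S_uuu = 329.3, S_uud = 152.9, S_udd = 70.98, S_ddd = 32.95
Terminal payoffs (K − S): max(-234.3, 0) = 0, max(-57.88, 0) = 0, max(24.02, 0) = 24.02, max(62.05, 0) = 62.05
Node uu (S = 235.2): continuation = 1/1.05·[0.5333·0.0000 + 0.4667·0.0000] = 0.0000; exercise value = 0.0000 ≤ continuation, so V_uu = 0.0000
Node ud (S = 109.2): continuation = 1/1.05·[0.5333·0.0000 + 0.4667·24.0200] = 10.6756; exercise value = 0.0000 ≤ continuation, so V_ud = 10.6756
Node dd (S = 50.7): continuation = 1/1.05·[0.5333·24.0200 + 0.4667·62.0450] = 39.7762; exercise value = 44.3000 > continuation, so V_dd = 44.3000 (exercise)
Node u (S = 168): continuation = 1/1.05·[0.5333·0.0000 + 0.4667·10.6756] = 4.7447; exercise value = 0.0000 ≤ continuation, so V_u = 4.7447
Node d (S = 78): continuation = 1/1.05·[0.5333·10.6756 + 0.4667·44.3000] = 25.1114; exercise value = 17.0000 ≤ continuation, so V_d = 25.1114
Node 0 (S = 120): continuation = 1/1.05·[0.5333·4.7447 + 0.4667·25.1114] = 13.5706; exercise value = 0.0000 ≤ continuation, so V_0 = 13.5706

$13.57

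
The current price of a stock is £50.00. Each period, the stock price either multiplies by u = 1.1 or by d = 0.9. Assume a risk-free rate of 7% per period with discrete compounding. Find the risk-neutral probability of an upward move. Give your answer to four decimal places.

p = 0.8500

Risk-neutral probability p = (1 + 0.07 − 0.9)/(1.1 − 0.9) = 0.1700/0.2000 = 0.8500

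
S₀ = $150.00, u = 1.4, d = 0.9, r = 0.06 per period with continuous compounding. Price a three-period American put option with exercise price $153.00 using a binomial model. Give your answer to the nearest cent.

$12.78

Risk-neutral probability p = (e^0.06 − 0.9)/(1.4 − 0.9) = 0.1618/0.5000 = 0.3237
Terminal stock prices: S_uuu = 411.6, S_uud = 264.6, S_udd = 170.1, S_ddd = 109.4
Terminal payoffs (K − S): max(-258.6, 0) = 0, max(-111.6, 0) = 0, max(-17.1, 0) = 0, max(43.65, 0) = 43.65
Node uu (S = 294): continuation = e^(−0.06)·[0.3237·0.0000 + 0.6763·0.0000] = 0.0000; exercise value = 0.0000 ≤ continuation, so V_uu = 0.0000
Node ud (S = 189): continuation = e^(−0.06)·[0.3237·0.0000 + 0.6763·0.0000] = 0.0000; exercise value = 0.0000 ≤ continuation, so V_ud = 0.0000
Node dd (S = 121.5): continuation = e^(−0.06)·[0.3237·0.0000 + 0.6763·43.6500] = 27.8025; exercise value = 31.5000 > continuation, so V_dd = 31.5000 (exercise)
Node u (S = 210): continuation = e^(−0.06)·[0.3237·0.0000 + 0.6763·0.0000] = 0.0000; exercise value = 0.0000 ≤ continuation, so V_u = 0.0000
Node d (S = 135): continuation = e^(−0.06)·[0.3237·0.0000 + 0.6763·31.5000] = 20.0636; exercise value = 18.0000 ≤ continuation, so V_d = 20.0636
Node 0 (S = 150): continuation = e^(−0.06)·[0.3237·0.0000 + 0.6763·20.0636] = 12.7793; exercise value = 3.0000 ≤ continuation, so V_0 = 12.7793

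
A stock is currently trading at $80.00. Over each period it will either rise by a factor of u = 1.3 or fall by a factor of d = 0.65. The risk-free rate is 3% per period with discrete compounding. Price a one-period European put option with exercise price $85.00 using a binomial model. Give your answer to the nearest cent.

$13.31

Risk-neutral probability p = (1 + 0.03 − 0.65)/(1.3 − 0.65) = 0.3800/0.6500 = 0.5846
Terminal stock prices: S_u = 104, S_d = 52
Terminal payoffs (K − S): max(-19, 0) = 0, max(33, 0) = 33
Node 0 (S = 80): V_0 = 1/1.03·[0.5846·0.0000 + 0.4154·33.0000] = 13.3084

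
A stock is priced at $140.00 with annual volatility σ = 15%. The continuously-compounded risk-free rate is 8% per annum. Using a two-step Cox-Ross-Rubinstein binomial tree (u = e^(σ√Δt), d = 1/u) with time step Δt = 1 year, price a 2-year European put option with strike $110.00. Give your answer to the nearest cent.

CRR parameters: u = e^(σ√Δt) = e^(0.15·√1) = 1.1618, d = 1/u = 0.8607
Per-period rate: rΔt = 0.08·1 = 0.08, so R = e^0.08 = 1.0833
Risk-neutral probability p = (e^0.08 − 0.8607)/(1.1618 − 0.8607) = 0.2226/0.3011 = 0.7392
Terminal stock prices: S_uu = 189, S_ud = 140, S_dd = 103.7
Terminal payoffs (K − S): max(-78.98, 0) = 0, max(-30, 0) = 0, max(6.285, 0) = 6.285
Node u (S = 162.7): V_u = e^(−0.08)·[0.7392·0.0000 + 0.2608·0.0000] = 0.0000
Node d (S = 120.5): V_d = e^(−0.08)·[0.7392·0.0000 + 0.2608·6.2854] = 1.5135
Node 0 (S = 140): V_0 = e^(−0.08)·[0.7392·0.0000 + 0.2608·1.5135] = 0.3644

$0.36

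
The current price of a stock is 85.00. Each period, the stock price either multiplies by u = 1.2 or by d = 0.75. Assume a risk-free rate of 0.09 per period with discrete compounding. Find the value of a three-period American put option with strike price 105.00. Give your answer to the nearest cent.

Risk-neutral probability p = (1 + 0.09 − 0.75)/(1.2 − 0.75) = 0.3400/0.4500 = 0.7556
Terminal stock prices: S_uuu = 146.9, S_uud = 91.8, S_udd = 57.38, S_ddd = 35.86
Terminal payoffs (K − S): max(-41.88, 0) = 0, max(13.2, 0) = 13.2, max(47.62, 0) = 47.62, max(69.14, 0) = 69.14
Node uu (S = 122.4): continuation = 1/1.09·[0.7556·0.0000 + 0.2444·13.2000] = 2.9602; exercise value = 0.0000 ≤ continuation, so V_uu = 2.9602
Node ud (S = 76.5): continuation = 1/1.09·[0.7556·13.2000 + 0.2444·47.6250] = 19.8303; exercise value = 28.5000 > continuation, so V_ud = 28.5000 (exercise)
Node dd (S = 47.81): continuation = 1/1.09·[0.7556·47.6250 + 0.2444·69.1406] = 48.5178; exercise value = 57.1875 > continuation, so V_dd = 57.1875 (exercise)
Node u (S = 102): continuation = 1/1.09·[0.7556·2.9602 + 0.2444·28.5000] = 8.4434; exercise value = 3.0000 ≤ continuation, so V_u = 8.4434
Node d (S = 63.75): continuation = 1/1.09·[0.7556·28.5000 + 0.2444·57.1875] = 32.5803; exercise value = 41.2500 > continuation, so V_d = 41.2500 (exercise)
Node 0 (S = 85): continuation = 1/1.09·[0.7556·8.4434 + 0.2444·41.2500] = 15.1035; exercise value = 20.0000 > continuation, so V_0 = 20.0000 (exercise)

20.00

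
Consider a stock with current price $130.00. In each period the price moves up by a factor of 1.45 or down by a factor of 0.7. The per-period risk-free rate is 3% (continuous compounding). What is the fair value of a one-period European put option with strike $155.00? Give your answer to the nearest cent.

$34.74

Risk-neutral probability p = (e^0.03 − 0.7)/(1.45 − 0.7) = 0.3305/0.7500 = 0.4406
Terminal stock prices: S_u = 188.5, S_d = 91
Terminal payoffs (K − S): max(-33.5, 0) = 0, max(64, 0) = 64
Node 0 (S = 130): V_0 = e^(−0.03)·[0.4406·0.0000 + 0.5594·64.0000] = 34.7431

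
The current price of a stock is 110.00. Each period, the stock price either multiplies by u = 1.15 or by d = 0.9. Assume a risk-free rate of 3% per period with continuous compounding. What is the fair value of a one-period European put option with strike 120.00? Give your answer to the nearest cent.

Risk-neutral probability p = (e^0.03 − 0.9)/(1.15 − 0.9) = 0.1305/0.2500 = 0.5218
Terminal stock prices: S_u = 126.5, S_d = 99
Terminal payoffs (K − S): max(-6.5, 0) = 0, max(21, 0) = 21
Node 0 (S = 110): V_0 = e^(−0.03)·[0.5218·0.0000 + 0.4782·21.0000] = 9.7450

9.75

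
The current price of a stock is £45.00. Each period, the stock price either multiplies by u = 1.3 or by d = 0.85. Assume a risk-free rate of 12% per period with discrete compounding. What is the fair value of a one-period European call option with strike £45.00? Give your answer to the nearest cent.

£7.23

Risk-neutral probability p = (1 + 0.12 − 0.85)/(1.3 − 0.85) = 0.2700/0.4500 = 0.6000
Terminal stock prices: S_u = 58.5, S_d = 38.25
Terminal payoffs (S − K): max(13.5, 0) = 13.5, max(-6.75, 0) = 0
Node 0 (S = 45): V_0 = 1/1.12·[0.6000·13.5000 + 0.4000·0.0000] = 7.2321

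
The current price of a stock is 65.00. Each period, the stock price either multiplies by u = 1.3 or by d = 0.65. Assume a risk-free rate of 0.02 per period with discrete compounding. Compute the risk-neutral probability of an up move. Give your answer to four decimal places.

Risk-neutral probability p = (1 + 0.02 − 0.65)/(1.3 − 0.65) = 0.3700/0.6500 = 0.5692

p = 0.5692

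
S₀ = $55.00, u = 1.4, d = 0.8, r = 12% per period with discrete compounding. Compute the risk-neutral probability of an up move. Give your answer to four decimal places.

Risk-neutral probability p = (1 + 0.12 − 0.8)/(1.4 − 0.8) = 0.3200/0.6000 = 0.5333

p = 0.5333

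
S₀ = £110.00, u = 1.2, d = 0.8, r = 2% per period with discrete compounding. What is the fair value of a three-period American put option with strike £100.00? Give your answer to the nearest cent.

£9.02

Risk-neutral probability p = (1 + 0.02 − 0.8)/(1.2 − 0.8) = 0.2200/0.4000 = 0.5500
Terminal stock prices: S_uuu = 190.1, S_uud = 126.7, S_udd = 84.48, S_ddd = 56.32
Terminal payoffs (K − S): max(-90.08, 0) = 0, max(-26.72, 0) = 0, max(15.52, 0) = 15.52, max(43.68, 0) = 43.68
Node uu (S = 158.4): continuation = 1/1.02·[0.5500·0.0000 + 0.4500·0.0000] = 0.0000; exercise value = 0.0000 ≤ continuation, so V_uu = 0.0000
Node ud (S = 105.6): continuation = 1/1.02·[0.5500·0.0000 + 0.4500·15.5200] = 6.8471; exercise value = 0.0000 ≤ continuation, so V_ud = 6.8471
Node dd (S = 70.4): continuation = 1/1.02·[0.5500·15.5200 + 0.4500·43.6800] = 27.6392; exercise value = 29.6000 > continuation, so V_dd = 29.6000 (exercise)
Node u (S = 132): continuation = 1/1.02·[0.5500·0.0000 + 0.4500·6.8471] = 3.0208; exercise value = 0.0000 ≤ continuation, so V_u = 3.0208
Node d (S = 88): continuation = 1/1.02·[0.5500·6.8471 + 0.4500·29.6000] = 16.7509; exercise value = 12.0000 ≤ continuation, so V_d = 16.7509
Node 0 (S = 110): continuation = 1/1.02·[0.5500·3.0208 + 0.4500·16.7509] = 9.0189; exercise value = 0.0000 ≤ continuation, so V_0 = 9.0189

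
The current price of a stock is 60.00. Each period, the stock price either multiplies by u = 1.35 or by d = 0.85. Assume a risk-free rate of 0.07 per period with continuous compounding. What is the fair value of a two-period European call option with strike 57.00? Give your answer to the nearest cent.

Risk-neutral probability p = (e^0.07 − 0.85)/(1.35 − 0.85) = 0.2225/0.5000 = 0.4450
Terminal stock prices: S_uu = 109.4, S_ud = 68.85, S_dd = 43.35
Terminal payoffs (S − K): max(52.35, 0) = 52.35, max(11.85, 0) = 11.85, max(-13.65, 0) = 0
Node u (S = 81): V_u = e^(−0.07)·[0.4450·52.3500 + 0.5550·11.8500] = 27.8536
Node d (S = 51): V_d = e^(−0.07)·[0.4450·11.8500 + 0.5550·0.0000] = 4.9169
Node 0 (S = 60): V_0 = e^(−0.07)·[0.4450·27.8536 + 0.5550·4.9169] = 14.1016

14.10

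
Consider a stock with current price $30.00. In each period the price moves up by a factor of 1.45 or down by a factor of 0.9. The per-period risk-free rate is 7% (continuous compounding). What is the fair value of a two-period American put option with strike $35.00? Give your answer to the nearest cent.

$5.12

Risk-neutral probability p = (e^0.07 − 0.9)/(1.45 − 0.9) = 0.1725/0.5500 = 0.3137
Terminal stock prices: S_uu = 63.08, S_ud = 39.15, S_dd = 24.3
Terminal payoffs (K − S): max(-28.08, 0) = 0, max(-4.15, 0) = 0, max(10.7, 0) = 10.7
Node u (S = 43.5): continuation = e^(−0.07)·[0.3137·0.0000 + 0.6863·0.0000] = 0.0000; exercise value = 0.0000 ≤ continuation, so V_u = 0.0000
Node d (S = 27): continuation = e^(−0.07)·[0.3137·0.0000 + 0.6863·10.7000] = 6.8474; exercise value = 8.0000 > continuation, so V_d = 8.0000 (exercise)
Node 0 (S = 30): continuation = e^(−0.07)·[0.3137·0.0000 + 0.6863·8.0000] = 5.1196; exercise value = 5.0000 ≤ continuation, so V_0 = 5.1196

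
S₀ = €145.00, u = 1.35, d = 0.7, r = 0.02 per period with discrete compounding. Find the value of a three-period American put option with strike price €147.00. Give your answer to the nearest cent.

€31.03

Risk-neutral probability p = (1 + 0.02 − 0.7)/(1.35 − 0.7) = 0.3200/0.6500 = 0.4923
Terminal stock prices: S_uuu = 356.8, S_uud = 185, S_udd = 95.92, S_ddd = 49.73
Terminal payoffs (K − S): max(-209.8, 0) = 0, max(-37.98, 0) = 0, max(51.08, 0) = 51.08, max(97.27, 0) = 97.27
Node uu (S = 264.3): continuation = 1/1.02·[0.4923·0.0000 + 0.5077·0.0000] = 0.0000; exercise value = 0.0000 ≤ continuation, so V_uu = 0.0000
Node ud (S = 137): continuation = 1/1.02·[0.4923·0.0000 + 0.5077·51.0825] = 25.4257; exercise value = 9.9750 ≤ continuation, so V_ud = 25.4257
Node dd (S = 71.05): continuation = 1/1.02·[0.4923·51.0825 + 0.5077·97.2650] = 73.0676; exercise value = 75.9500 > continuation, so V_dd = 75.9500 (exercise)
Node u (S = 195.8): continuation = 1/1.02·[0.4923·0.0000 + 0.5077·25.4257] = 12.6553; exercise value = 0.0000 ≤ continuation, so V_u = 12.6553
Node d (S = 101.5): continuation = 1/1.02·[0.4923·25.4257 + 0.5077·75.9500] = 50.0750; exercise value = 45.5000 ≤ continuation, so V_d = 50.0750
Node 0 (S = 145): continuation = 1/1.02·[0.4923·12.6553 + 0.5077·50.0750] = 31.0323; exercise value = 2.0000 ≤ continuation, so V_0 = 31.0323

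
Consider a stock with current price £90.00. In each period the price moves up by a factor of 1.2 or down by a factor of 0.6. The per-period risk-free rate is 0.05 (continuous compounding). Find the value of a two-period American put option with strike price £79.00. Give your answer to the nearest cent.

£8.29

Risk-neutral probability p = (e^0.05 − 0.6)/(1.2 − 0.6) = 0.4513/0.6000 = 0.7521
Terminal stock prices: S_uu = 129.6, S_ud = 64.8, S_dd = 32.4
Terminal payoffs (K − S): max(-50.6, 0) = 0, max(14.2, 0) = 14.2, max(46.6, 0) = 46.6
Node u (S = 108): continuation = e^(−0.05)·[0.7521·0.0000 + 0.2479·14.2000] = 3.3482; exercise value = 0.0000 ≤ continuation, so V_u = 3.3482
Node d (S = 54): continuation = e^(−0.05)·[0.7521·14.2000 + 0.2479·46.6000] = 21.1471; exercise value = 25.0000 > continuation, so V_d = 25.0000 (exercise)
Node 0 (S = 90): continuation = e^(−0.05)·[0.7521·3.3482 + 0.2479·25.0000] = 8.2903; exercise value = 0.0000 ≤ continuation, so V_0 = 8.2903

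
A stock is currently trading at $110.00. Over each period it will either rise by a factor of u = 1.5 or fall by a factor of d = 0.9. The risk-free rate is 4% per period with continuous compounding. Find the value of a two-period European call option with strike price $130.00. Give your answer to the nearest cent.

Risk-neutral probability p = (e^0.04 − 0.9)/(1.5 − 0.9) = 0.1408/0.6000 = 0.2347
Terminal stock prices: S_uu = 247.5, S_ud = 148.5, S_dd = 89.1
Terminal payoffs (S − K): max(117.5, 0) = 117.5, max(18.5, 0) = 18.5, max(-40.9, 0) = 0
Node u (S = 165): V_u = e^(−0.04)·[0.2347·117.5000 + 0.7653·18.5000] = 40.0974
Node d (S = 99): V_d = e^(−0.04)·[0.2347·18.5000 + 0.7653·0.0000] = 4.1714
Node 0 (S = 110): V_0 = e^(−0.04)·[0.2347·40.0974 + 0.7653·4.1714] = 12.1085

$12.11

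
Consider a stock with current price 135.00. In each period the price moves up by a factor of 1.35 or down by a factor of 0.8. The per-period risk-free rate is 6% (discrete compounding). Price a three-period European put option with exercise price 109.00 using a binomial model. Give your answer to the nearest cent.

Risk-neutral probability p = (1 + 0.06 − 0.8)/(1.35 − 0.8) = 0.2600/0.5500 = 0.4727
Terminal stock prices: S_uuu = 332.2, S_uud = 196.8, S_udd = 116.6, S_ddd = 69.12
Terminal payoffs (K − S): max(-223.2, 0) = 0, max(-87.83, 0) = 0, max(-7.64, 0) = 0, max(39.88, 0) = 39.88
Node uu (S = 246): V_uu = 1/1.06·[0.4727·0.0000 + 0.5273·0.0000] = 0.0000
Node ud (S = 145.8): V_ud = 1/1.06·[0.4727·0.0000 + 0.5273·0.0000] = 0.0000
Node dd (S = 86.4): V_dd = 1/1.06·[0.4727·0.0000 + 0.5273·39.8800] = 19.8374
Node u (S = 182.2): V_u = 1/1.06·[0.4727·0.0000 + 0.5273·0.0000] = 0.0000
Node d (S = 108): V_d = 1/1.06·[0.4727·0.0000 + 0.5273·19.8374] = 9.8677
Node 0 (S = 135): V_0 = 1/1.06·[0.4727·0.0000 + 0.5273·9.8677] = 4.9084

4.91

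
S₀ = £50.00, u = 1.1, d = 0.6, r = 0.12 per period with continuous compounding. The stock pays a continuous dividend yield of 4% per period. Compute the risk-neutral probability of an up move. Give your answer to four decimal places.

p = 0.9666

Per-period risk-free factor R = e^0.12 = 1.1275; dividend-adjusted growth = e^(0.12−0.04) = 1.0833.
Risk-neutral probability p = (1.0833 − 0.6)/(1.1 − 0.6) = 0.4833/0.5000 = 0.9666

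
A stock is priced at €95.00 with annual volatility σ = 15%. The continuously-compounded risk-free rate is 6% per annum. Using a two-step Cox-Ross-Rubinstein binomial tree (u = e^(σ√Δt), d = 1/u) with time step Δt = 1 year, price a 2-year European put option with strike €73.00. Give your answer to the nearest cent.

€0.26

CRR parameters: u = e^(σ√Δt) = e^(0.15·√1) = 1.1618, d = 1/u = 0.8607
Per-period rate: rΔt = 0.06·1 = 0.06, so R = e^0.06 = 1.0618
Risk-neutral probability p = (e^0.06 − 0.8607)/(1.1618 − 0.8607) = 0.2011/0.3011 = 0.6679
Terminal stock prices: S_uu = 128.2, S_ud = 95, S_dd = 70.38
Terminal payoffs (K − S): max(-55.24, 0) = 0, max(-22, 0) = 0, max(2.622, 0) = 2.622
Node u (S = 110.4): V_u = e^(−0.06)·[0.6679·0.0000 + 0.3321·0.0000] = 0.0000
Node d (S = 81.77): V_d = e^(−0.06)·[0.6679·0.0000 + 0.3321·2.6223] = 0.8201
Node 0 (S = 95): V_0 = e^(−0.06)·[0.6679·0.0000 + 0.3321·0.8201] = 0.2565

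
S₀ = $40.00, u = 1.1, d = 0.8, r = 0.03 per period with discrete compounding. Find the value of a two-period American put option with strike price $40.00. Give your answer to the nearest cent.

Risk-neutral probability p = (1 + 0.03 − 0.8)/(1.1 − 0.8) = 0.2300/0.3000 = 0.7667
Terminal stock prices: S_uu = 48.4, S_ud = 35.2, S_dd = 25.6
Terminal payoffs (K − S): max(-8.4, 0) = 0, max(4.8, 0) = 4.8, max(14.4, 0) = 14.4
Node u (S = 44): continuation = 1/1.03·[0.7667·0.0000 + 0.2333·4.8000] = 1.0874; exercise value = 0.0000 ≤ continuation, so V_u = 1.0874
Node d (S = 32): continuation = 1/1.03·[0.7667·4.8000 + 0.2333·14.4000] = 6.8350; exercise value = 8.0000 > continuation, so V_d = 8.0000 (exercise)
Node 0 (S = 40): continuation = 1/1.03·[0.7667·1.0874 + 0.2333·8.0000] = 2.6217; exercise value = 0.0000 ≤ continuation, so V_0 = 2.6217

$2.62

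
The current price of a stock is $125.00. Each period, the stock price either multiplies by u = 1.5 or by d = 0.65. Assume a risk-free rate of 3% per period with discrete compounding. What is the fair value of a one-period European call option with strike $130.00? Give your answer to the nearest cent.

Risk-neutral probability p = (1 + 0.03 − 0.65)/(1.5 − 0.65) = 0.3800/0.8500 = 0.4471
Terminal stock prices: S_u = 187.5, S_d = 81.25
Terminal payoffs (S − K): max(57.5, 0) = 57.5, max(-48.75, 0) = 0
Node 0 (S = 125): V_0 = 1/1.03·[0.4471·57.5000 + 0.5529·0.0000] = 24.9572

$24.96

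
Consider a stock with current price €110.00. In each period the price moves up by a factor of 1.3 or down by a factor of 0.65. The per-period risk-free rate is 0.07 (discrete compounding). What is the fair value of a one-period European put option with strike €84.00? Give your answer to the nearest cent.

€4.13

Risk-neutral probability p = (1 + 0.07 − 0.65)/(1.3 − 0.65) = 0.4200/0.6500 = 0.6462
Terminal stock prices: S_u = 143, S_d = 71.5
Terminal payoffs (K − S): max(-59, 0) = 0, max(12.5, 0) = 12.5
Node 0 (S = 110): V_0 = 1/1.07·[0.6462·0.0000 + 0.3538·12.5000] = 4.1337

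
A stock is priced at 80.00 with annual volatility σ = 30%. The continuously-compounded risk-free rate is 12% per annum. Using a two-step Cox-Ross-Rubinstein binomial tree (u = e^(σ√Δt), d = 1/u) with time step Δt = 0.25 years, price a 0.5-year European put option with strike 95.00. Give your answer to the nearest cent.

13.35

CRR parameters: u = e^(σ√Δt) = e^(0.3·√0.25) = 1.1618, d = 1/u = 0.8607
Per-period rate: rΔt = 0.12·0.25 = 0.03, so R = e^0.03 = 1.0305
Risk-neutral probability p = (e^0.03 − 0.8607)/(1.1618 − 0.8607) = 0.1697/0.3011 = 0.5637
Terminal stock prices: S_uu = 108, S_ud = 80, S_dd = 59.27
Terminal payoffs (K − S): max(-12.99, 0) = 0, max(15, 0) = 15, max(35.73, 0) = 35.73
Node u (S = 92.95): V_u = e^(−0.03)·[0.5637·0.0000 + 0.4363·15.0000] = 6.3510
Node d (S = 68.86): V_d = e^(−0.03)·[0.5637·15.0000 + 0.4363·35.7345] = 23.3357
Node 0 (S = 80): V_0 = e^(−0.03)·[0.5637·6.3510 + 0.4363·23.3357] = 13.3546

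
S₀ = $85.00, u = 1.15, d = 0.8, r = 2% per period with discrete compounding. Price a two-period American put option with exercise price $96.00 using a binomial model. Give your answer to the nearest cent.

Risk-neutral probability p = (1 + 0.02 − 0.8)/(1.15 − 0.8) = 0.2200/0.3500 = 0.6286
Terminal stock prices: S_uu = 112.4, S_ud = 78.2, S_dd = 54.4
Terminal payoffs (K − S): max(-16.41, 0) = 0, max(17.8, 0) = 17.8, max(41.6, 0) = 41.6
Node u (S = 97.75): continuation = 1/1.02·[0.6286·0.0000 + 0.3714·17.8000] = 6.4818; exercise value = 0.0000 ≤ continuation, so V_u = 6.4818
Node d (S = 68): continuation = 1/1.02·[0.6286·17.8000 + 0.3714·41.6000] = 26.1176; exercise value = 28.0000 > continuation, so V_d = 28.0000 (exercise)
Node 0 (S = 85): continuation = 1/1.02·[0.6286·6.4818 + 0.3714·28.0000] = 14.1905; exercise value = 11.0000 ≤ continuation, so V_0 = 14.1905

$14.19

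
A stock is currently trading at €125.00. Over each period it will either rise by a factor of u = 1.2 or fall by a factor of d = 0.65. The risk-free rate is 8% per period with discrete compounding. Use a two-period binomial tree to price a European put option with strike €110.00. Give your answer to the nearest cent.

Risk-neutral probability p = (1 + 0.08 − 0.65)/(1.2 − 0.65) = 0.4300/0.5500 = 0.7818
Terminal stock prices: S_uu = 180, S_ud = 97.5, S_dd = 52.81
Terminal payoffs (K − S): max(-70, 0) = 0, max(12.5, 0) = 12.5, max(57.19, 0) = 57.19
Node u (S = 150): V_u = 1/1.08·[0.7818·0.0000 + 0.2182·12.5000] = 2.5253
Node d (S = 81.25): V_d = 1/1.08·[0.7818·12.5000 + 0.2182·57.1875] = 20.6019
Node 0 (S = 125): V_0 = 1/1.08·[0.7818·2.5253 + 0.2182·20.6019] = 5.9900

€5.99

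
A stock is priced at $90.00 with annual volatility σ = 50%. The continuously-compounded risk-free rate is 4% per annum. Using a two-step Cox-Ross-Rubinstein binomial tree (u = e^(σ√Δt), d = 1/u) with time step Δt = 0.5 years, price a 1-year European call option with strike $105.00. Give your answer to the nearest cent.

CRR parameters: u = e^(σ√Δt) = e^(0.5·√0.5) = 1.4241, d = 1/u = 0.7022
Per-period rate: rΔt = 0.04·0.5 = 0.02, so R = e^0.02 = 1.0202
Risk-neutral probability p = (e^0.02 − 0.7022)/(1.4241 − 0.7022) = 0.3180/0.7219 = 0.4405
Terminal stock prices: S_uu = 182.5, S_ud = 90, S_dd = 44.38
Terminal payoffs (S − K): max(77.53, 0) = 77.53, max(-15, 0) = 0, max(-60.62, 0) = 0
Node u (S = 128.2): V_u = e^(−0.02)·[0.4405·77.5303 + 0.5595·0.0000] = 33.4761
Node d (S = 63.2): V_d = e^(−0.02)·[0.4405·0.0000 + 0.5595·0.0000] = 0.0000
Node 0 (S = 90): V_0 = e^(−0.02)·[0.4405·33.4761 + 0.5595·0.0000] = 14.4543

$14.45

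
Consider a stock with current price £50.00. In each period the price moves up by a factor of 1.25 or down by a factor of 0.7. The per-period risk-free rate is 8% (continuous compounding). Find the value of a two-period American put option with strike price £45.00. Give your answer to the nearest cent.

£3.02

Risk-neutral probability p = (e^0.08 − 0.7)/(1.25 − 0.7) = 0.3833/0.5500 = 0.6969
Terminal stock prices: S_uu = 78.12, S_ud = 43.75, S_dd = 24.5
Terminal payoffs (K − S): max(-33.12, 0) = 0, max(1.25, 0) = 1.25, max(20.5, 0) = 20.5
Node u (S = 62.5): continuation = e^(−0.08)·[0.6969·0.0000 + 0.3031·1.2500] = 0.3498; exercise value = 0.0000 ≤ continuation, so V_u = 0.3498
Node d (S = 35): continuation = e^(−0.08)·[0.6969·1.2500 + 0.3031·20.5000] = 6.5402; exercise value = 10.0000 > continuation, so V_d = 10.0000 (exercise)
Node 0 (S = 50): continuation = e^(−0.08)·[0.6969·0.3498 + 0.3031·10.0000] = 3.0231; exercise value = 0.0000 ≤ continuation, so V_0 = 3.0231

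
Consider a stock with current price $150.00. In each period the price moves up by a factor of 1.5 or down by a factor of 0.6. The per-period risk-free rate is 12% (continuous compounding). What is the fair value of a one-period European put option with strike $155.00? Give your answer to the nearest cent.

$23.86

Risk-neutral probability p = (e^0.12 − 0.6)/(1.5 − 0.6) = 0.5275/0.9000 = 0.5861
Terminal stock prices: S_u = 225, S_d = 90
Terminal payoffs (K − S): max(-70, 0) = 0, max(65, 0) = 65
Node 0 (S = 150): V_0 = e^(−0.12)·[0.5861·0.0000 + 0.4139·65.0000] = 23.8608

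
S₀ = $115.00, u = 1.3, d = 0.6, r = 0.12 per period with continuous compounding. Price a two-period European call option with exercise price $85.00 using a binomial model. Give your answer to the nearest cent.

Risk-neutral probability p = (e^0.12 − 0.6)/(1.3 − 0.6) = 0.5275/0.7000 = 0.7536
Terminal stock prices: S_uu = 194.4, S_ud = 89.7, S_dd = 41.4
Terminal payoffs (S − K): max(109.4, 0) = 109.4, max(4.7, 0) = 4.7, max(-43.6, 0) = 0
Node u (S = 149.5): V_u = e^(−0.12)·[0.7536·109.3500 + 0.2464·4.7000] = 74.1118
Node d (S = 69): V_d = e^(−0.12)·[0.7536·4.7000 + 0.2464·0.0000] = 3.1413
Node 0 (S = 115): V_0 = e^(−0.12)·[0.7536·74.1118 + 0.2464·3.1413] = 50.2195

$50.22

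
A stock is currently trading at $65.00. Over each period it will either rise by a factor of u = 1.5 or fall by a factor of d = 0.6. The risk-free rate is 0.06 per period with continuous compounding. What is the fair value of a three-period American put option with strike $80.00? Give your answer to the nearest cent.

$23.56

Risk-neutral probability p = (e^0.06 − 0.6)/(1.5 − 0.6) = 0.4618/0.9000 = 0.5132
Terminal stock prices: S_uuu = 219.4, S_uud = 87.75, S_udd = 35.1, S_ddd = 14.04
Terminal payoffs (K − S): max(-139.4, 0) = 0, max(-7.75, 0) = 0, max(44.9, 0) = 44.9, max(65.96, 0) = 65.96
Node uu (S = 146.2): continuation = e^(−0.06)·[0.5132·0.0000 + 0.4868·0.0000] = 0.0000; exercise value = 0.0000 ≤ continuation, so V_uu = 0.0000
Node ud (S = 58.5): continuation = e^(−0.06)·[0.5132·0.0000 + 0.4868·44.9000] = 20.5865; exercise value = 21.5000 > continuation, so V_ud = 21.5000 (exercise)
Node dd (S = 23.4): continuation = e^(−0.06)·[0.5132·44.9000 + 0.4868·65.9600] = 51.9412; exercise value = 56.6000 > continuation, so V_dd = 56.6000 (exercise)
Node u (S = 97.5): continuation = e^(−0.06)·[0.5132·0.0000 + 0.4868·21.5000] = 9.8577; exercise value = 0.0000 ≤ continuation, so V_u = 9.8577
Node d (S = 39): continuation = e^(−0.06)·[0.5132·21.5000 + 0.4868·56.6000] = 36.3412; exercise value = 41.0000 > continuation, so V_d = 41.0000 (exercise)
Node 0 (S = 65): continuation = e^(−0.06)·[0.5132·9.8577 + 0.4868·41.0000] = 23.5623; exercise value = 15.0000 ≤ continuation, so V_0 = 23.5623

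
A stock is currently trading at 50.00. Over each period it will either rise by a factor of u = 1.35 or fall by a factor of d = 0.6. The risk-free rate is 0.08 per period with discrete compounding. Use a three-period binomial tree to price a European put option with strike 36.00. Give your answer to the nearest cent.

3.24

Risk-neutral probability p = (1 + 0.08 − 0.6)/(1.35 − 0.6) = 0.4800/0.7500 = 0.6400
Terminal stock prices: S_uuu = 123, S_uud = 54.68, S_udd = 24.3, S_ddd = 10.8
Terminal payoffs (K − S): max(-87.02, 0) = 0, max(-18.68, 0) = 0, max(11.7, 0) = 11.7, max(25.2, 0) = 25.2
Node uu (S = 91.13): V_uu = 1/1.08·[0.6400·0.0000 + 0.3600·0.0000] = 0.0000
Node ud (S = 40.5): V_ud = 1/1.08·[0.6400·0.0000 + 0.3600·11.7000] = 3.9000
Node dd (S = 18): V_dd = 1/1.08·[0.6400·11.7000 + 0.3600·25.2000] = 15.3333
Node u (S = 67.5): V_u = 1/1.08·[0.6400·0.0000 + 0.3600·3.9000] = 1.3000
Node d (S = 30): V_d = 1/1.08·[0.6400·3.9000 + 0.3600·15.3333] = 7.4222
Node 0 (S = 50): V_0 = 1/1.08·[0.6400·1.3000 + 0.3600·7.4222] = 3.2444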